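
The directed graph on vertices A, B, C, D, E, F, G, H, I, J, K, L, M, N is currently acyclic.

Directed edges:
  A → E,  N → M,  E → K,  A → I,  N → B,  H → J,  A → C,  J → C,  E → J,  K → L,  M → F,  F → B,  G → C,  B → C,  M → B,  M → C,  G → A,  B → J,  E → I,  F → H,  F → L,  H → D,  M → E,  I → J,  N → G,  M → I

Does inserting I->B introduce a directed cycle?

No

Adding I→B creates a cycle iff B can already reach I.
Explore from B: no path reaches I. The graph stays acyclic.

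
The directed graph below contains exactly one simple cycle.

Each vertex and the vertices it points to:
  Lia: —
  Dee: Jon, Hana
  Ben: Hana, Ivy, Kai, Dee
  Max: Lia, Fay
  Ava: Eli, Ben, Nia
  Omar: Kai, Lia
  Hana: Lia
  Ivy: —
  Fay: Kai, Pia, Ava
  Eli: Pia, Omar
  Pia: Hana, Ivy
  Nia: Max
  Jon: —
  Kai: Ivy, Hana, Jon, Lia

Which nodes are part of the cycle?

Ava, Fay, Max, Nia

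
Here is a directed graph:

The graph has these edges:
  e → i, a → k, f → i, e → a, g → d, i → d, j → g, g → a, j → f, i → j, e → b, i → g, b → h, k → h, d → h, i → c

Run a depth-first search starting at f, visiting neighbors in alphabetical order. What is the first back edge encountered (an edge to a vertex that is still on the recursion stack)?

j->f

DFS from f (visiting neighbors in alphabetical order); mark gray on enter, black on exit:
f gray
  i gray
    c gray
    c black
    d gray
      h gray
      h black
    d black
    g gray
      a gray
        k gray
          k→h: h black — skip
        k black
      a black
      g→d: d black — skip
    g black
    j gray
      j→f: f is gray → back edge
First back edge: j → f.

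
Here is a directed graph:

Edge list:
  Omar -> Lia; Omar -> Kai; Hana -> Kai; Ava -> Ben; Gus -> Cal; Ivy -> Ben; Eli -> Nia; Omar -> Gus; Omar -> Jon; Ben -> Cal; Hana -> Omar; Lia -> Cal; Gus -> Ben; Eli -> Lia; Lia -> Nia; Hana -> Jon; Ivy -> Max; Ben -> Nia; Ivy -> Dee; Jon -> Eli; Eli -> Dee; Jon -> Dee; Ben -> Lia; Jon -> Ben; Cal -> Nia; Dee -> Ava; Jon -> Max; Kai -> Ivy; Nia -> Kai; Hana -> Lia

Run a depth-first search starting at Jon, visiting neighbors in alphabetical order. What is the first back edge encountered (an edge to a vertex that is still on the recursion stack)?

DFS from Jon (visiting neighbors in alphabetical order); mark gray on enter, black on exit:
Jon gray
  Ben gray
    Cal gray
      Nia gray
        Kai gray
          Ivy gray
            Ivy→Ben: Ben is gray → back edge
First back edge: Ivy → Ben.

Ivy→Ben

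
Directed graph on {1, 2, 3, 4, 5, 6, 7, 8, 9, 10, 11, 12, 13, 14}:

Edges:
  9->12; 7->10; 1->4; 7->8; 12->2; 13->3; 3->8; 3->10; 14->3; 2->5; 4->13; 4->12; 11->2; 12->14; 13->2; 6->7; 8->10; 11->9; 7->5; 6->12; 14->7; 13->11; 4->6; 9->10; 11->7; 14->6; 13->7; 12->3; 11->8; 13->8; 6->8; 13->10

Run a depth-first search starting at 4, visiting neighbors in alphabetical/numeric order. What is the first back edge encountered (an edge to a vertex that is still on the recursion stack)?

DFS from 4 (visiting neighbors in alphabetical/numeric order); mark gray on enter, black on exit:
4 gray
  6 gray
    7 gray
      5 gray
      5 black
      8 gray
        10 gray
        10 black
      8 black
      7→10: 10 black — skip
    7 black
    6→8: 8 black — skip
    12 gray
      2 gray
        2→5: 5 black — skip
      2 black
      3 gray
        3→8: 8 black — skip
        3→10: 10 black — skip
      3 black
      14 gray
        14→3: 3 black — skip
        14→6: 6 is gray → back edge
First back edge: 14 → 6.

14->6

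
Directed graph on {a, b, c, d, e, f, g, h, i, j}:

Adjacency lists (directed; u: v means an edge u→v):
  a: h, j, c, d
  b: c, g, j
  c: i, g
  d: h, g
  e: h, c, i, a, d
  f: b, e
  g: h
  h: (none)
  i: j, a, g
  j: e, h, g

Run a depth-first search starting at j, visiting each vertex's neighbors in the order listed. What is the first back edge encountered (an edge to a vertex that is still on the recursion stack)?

DFS from j (visiting each vertex's neighbors in the order listed); mark gray on enter, black on exit:
j gray
  e gray
    h gray
    h black
    c gray
      i gray
        i→j: j is gray → back edge
First back edge: i → j.

i→j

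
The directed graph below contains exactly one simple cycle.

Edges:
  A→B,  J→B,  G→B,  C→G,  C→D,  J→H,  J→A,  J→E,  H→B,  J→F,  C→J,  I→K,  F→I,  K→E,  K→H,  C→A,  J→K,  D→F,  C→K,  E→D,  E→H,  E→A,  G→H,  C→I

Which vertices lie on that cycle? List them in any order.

DFS with gray/black marking from I:
I gray
  K gray
    H gray
      B gray
      B black
    H black
    E gray
      D gray
        F gray
          F→I: I is gray → back edge
Back edge closes the cycle I → K → E → D → F → I; its vertices are {D, E, F, I, K}.

D, E, F, I, K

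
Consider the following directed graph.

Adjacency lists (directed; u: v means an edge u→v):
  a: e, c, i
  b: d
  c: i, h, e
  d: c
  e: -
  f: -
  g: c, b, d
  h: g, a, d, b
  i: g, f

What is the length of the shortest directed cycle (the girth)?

3

For each vertex v, BFS finds the shortest path from v back to v.
The shortest such closed walk is a → c → h → a, length 3.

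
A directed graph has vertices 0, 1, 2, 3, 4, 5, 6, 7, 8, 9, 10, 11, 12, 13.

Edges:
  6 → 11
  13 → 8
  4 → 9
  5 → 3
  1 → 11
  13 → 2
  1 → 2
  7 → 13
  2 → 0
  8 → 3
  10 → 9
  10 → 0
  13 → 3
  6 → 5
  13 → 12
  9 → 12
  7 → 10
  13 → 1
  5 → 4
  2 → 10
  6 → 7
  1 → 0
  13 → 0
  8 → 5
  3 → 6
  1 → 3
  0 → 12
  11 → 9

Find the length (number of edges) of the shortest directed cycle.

3

For each vertex v, BFS finds the shortest path from v back to v.
The shortest such closed walk is 6 → 5 → 3 → 6, length 3.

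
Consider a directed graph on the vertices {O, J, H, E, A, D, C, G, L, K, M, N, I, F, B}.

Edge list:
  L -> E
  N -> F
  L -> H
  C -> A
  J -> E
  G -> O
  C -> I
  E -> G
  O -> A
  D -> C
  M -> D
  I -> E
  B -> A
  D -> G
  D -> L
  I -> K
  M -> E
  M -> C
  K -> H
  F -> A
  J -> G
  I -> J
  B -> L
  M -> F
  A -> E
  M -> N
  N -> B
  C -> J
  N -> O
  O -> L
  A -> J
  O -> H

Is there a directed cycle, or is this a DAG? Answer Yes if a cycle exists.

DFS with white/gray/black marking, starting from F:
F gray
  A gray
    J gray
      E gray
        G gray
          O gray
            H gray
            H black
            O→A: A is gray → back edge
Back edge found, so a cycle exists: A → J → E → G → O → A.

Yes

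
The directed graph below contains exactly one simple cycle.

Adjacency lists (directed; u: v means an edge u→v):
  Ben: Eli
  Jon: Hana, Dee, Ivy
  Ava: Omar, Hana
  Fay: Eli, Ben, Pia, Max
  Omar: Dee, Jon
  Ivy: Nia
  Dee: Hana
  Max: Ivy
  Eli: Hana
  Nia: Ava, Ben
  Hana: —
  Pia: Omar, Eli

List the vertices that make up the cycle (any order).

DFS with gray/black marking from Ivy:
Ivy gray
  Nia gray
    Ava gray
      Omar gray
        Dee gray
          Hana gray
          Hana black
        Dee black
        Jon gray
          Jon→Hana: Hana black — skip
          Jon→Dee: Dee black — skip
          Jon→Ivy: Ivy is gray → back edge
Back edge closes the cycle Ivy → Nia → Ava → Omar → Jon → Ivy; its vertices are {Ava, Ivy, Jon, Nia, Omar}.

Ava, Ivy, Jon, Nia, Omar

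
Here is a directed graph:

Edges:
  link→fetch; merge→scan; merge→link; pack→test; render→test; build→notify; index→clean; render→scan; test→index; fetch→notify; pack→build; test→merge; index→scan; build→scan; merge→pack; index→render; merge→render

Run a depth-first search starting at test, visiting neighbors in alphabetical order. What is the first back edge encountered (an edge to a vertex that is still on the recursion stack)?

render→test

DFS from test (visiting neighbors in alphabetical order); mark gray on enter, black on exit:
test gray
  index gray
    clean gray
    clean black
    render gray
      scan gray
      scan black
      render→test: test is gray → back edge
First back edge: render → test.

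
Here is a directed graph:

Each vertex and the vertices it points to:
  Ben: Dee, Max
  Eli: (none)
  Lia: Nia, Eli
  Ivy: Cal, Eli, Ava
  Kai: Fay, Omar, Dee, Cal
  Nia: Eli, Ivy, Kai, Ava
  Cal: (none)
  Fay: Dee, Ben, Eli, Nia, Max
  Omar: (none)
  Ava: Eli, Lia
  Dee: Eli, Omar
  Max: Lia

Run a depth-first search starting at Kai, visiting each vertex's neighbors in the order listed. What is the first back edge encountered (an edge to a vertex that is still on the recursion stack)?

Ava->Lia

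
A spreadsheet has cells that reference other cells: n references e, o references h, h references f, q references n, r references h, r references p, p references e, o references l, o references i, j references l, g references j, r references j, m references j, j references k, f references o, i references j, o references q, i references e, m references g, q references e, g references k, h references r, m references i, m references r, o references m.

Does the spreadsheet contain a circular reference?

Yes

DFS with white/gray/black marking, starting from e:
e gray
e black
f gray
  o gray
    h gray
      r gray
        j gray
          k gray
          k black
          l gray
          l black
        j black
        r→h: h is gray → back edge
Back edge found, so a cycle exists: h → r → h.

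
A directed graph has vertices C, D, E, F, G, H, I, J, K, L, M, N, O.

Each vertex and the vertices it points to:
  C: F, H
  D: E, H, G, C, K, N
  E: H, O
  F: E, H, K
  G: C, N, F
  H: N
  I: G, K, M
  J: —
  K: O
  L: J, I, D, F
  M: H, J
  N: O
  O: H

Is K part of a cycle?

K lies on a cycle iff there is a path from K back to itself.
Exploring from K, it never reaches itself; equivalently, its strongly connected component is a singleton.

No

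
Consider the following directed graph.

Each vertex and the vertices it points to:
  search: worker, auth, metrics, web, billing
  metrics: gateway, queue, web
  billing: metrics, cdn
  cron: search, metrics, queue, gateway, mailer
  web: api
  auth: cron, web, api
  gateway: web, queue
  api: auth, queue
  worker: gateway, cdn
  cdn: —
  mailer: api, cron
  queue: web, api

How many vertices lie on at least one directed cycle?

11

A vertex is on a directed cycle iff it belongs to a strongly connected component of size ≥ 2 (or has a self-loop).
The vertices on cycles are {api, web, auth, cron, queue, mailer, search, worker, billing, gateway, metrics} — 11 in total.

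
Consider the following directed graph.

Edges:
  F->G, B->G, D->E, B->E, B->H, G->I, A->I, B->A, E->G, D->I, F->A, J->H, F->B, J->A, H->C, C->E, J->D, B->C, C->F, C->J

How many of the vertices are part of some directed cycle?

A vertex is on a directed cycle iff it belongs to a strongly connected component of size ≥ 2 (or has a self-loop).
The vertices on cycles are {B, C, F, H, J} — 5 in total.

5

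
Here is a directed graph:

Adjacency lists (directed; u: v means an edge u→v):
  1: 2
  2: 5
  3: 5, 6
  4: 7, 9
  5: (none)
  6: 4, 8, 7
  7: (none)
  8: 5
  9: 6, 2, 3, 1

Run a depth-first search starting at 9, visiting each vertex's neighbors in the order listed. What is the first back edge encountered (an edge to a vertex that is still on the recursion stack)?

DFS from 9 (visiting each vertex's neighbors in the order listed); mark gray on enter, black on exit:
9 gray
  6 gray
    4 gray
      7 gray
      7 black
      4→9: 9 is gray → back edge
First back edge: 4 → 9.

4→9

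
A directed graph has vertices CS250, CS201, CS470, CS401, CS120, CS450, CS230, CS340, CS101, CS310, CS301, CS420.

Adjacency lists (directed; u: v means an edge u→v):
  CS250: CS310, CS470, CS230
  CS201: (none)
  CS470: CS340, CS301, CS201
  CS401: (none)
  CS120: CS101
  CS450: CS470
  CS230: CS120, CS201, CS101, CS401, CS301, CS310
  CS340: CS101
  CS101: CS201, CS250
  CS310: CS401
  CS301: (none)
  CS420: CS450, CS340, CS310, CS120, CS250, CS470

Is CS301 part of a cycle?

CS301 lies on a cycle iff there is a path from CS301 back to itself.
Exploring from CS301, it never reaches itself; equivalently, its strongly connected component is a singleton.

No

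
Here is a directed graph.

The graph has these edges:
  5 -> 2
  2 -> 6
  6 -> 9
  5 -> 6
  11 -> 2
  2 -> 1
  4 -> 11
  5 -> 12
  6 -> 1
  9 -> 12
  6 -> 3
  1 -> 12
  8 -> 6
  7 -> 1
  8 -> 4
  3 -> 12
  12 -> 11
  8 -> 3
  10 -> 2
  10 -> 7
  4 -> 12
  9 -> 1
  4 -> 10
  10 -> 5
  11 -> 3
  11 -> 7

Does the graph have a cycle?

Yes

DFS with white/gray/black marking, starting from 9:
9 gray
  12 gray
    11 gray
      2 gray
        6 gray
          3 gray
            3→12: 12 is gray → back edge
Back edge found, so a cycle exists: 12 → 11 → 2 → 6 → 3 → 12.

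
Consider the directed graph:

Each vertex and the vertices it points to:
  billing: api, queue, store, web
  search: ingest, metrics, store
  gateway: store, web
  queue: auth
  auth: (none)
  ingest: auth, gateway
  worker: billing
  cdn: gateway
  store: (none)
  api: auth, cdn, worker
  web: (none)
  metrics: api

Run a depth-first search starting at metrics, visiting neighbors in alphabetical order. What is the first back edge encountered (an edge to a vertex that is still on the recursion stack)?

billing->api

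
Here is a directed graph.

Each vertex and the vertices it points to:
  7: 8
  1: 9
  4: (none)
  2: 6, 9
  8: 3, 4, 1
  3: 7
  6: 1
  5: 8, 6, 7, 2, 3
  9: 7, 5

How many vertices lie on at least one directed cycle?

8

A vertex is on a directed cycle iff it belongs to a strongly connected component of size ≥ 2 (or has a self-loop).
The vertices on cycles are {1, 2, 3, 5, 6, 7, 8, 9} — 8 in total.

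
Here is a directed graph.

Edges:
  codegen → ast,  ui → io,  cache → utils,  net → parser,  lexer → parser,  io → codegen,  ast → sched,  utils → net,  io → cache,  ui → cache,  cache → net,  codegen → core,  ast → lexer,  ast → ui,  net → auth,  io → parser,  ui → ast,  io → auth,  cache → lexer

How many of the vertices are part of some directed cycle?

A vertex is on a directed cycle iff it belongs to a strongly connected component of size ≥ 2 (or has a self-loop).
The vertices on cycles are {io, ui, ast, codegen} — 4 in total.

4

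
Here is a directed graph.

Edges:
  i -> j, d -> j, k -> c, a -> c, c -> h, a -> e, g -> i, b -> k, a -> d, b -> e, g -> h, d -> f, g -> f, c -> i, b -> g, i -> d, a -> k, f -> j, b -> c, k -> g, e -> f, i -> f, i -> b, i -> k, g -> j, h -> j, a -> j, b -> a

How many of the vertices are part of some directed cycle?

6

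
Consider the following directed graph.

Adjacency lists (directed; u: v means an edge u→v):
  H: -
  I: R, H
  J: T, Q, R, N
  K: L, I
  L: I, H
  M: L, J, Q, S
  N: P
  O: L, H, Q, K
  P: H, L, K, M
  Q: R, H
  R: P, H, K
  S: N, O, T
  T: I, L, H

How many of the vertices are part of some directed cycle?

A vertex is on a directed cycle iff it belongs to a strongly connected component of size ≥ 2 (or has a self-loop).
The vertices on cycles are {I, J, K, L, M, N, O, P, Q, R, S, T} — 12 in total.

12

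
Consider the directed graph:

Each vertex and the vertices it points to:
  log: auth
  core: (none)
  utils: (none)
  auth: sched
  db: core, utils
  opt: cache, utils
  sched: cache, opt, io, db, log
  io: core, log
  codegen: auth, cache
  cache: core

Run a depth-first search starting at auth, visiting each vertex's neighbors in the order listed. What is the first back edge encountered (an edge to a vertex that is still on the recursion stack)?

log→auth

DFS from auth (visiting each vertex's neighbors in the order listed); mark gray on enter, black on exit:
auth gray
  sched gray
    cache gray
      core gray
      core black
    cache black
    opt gray
      opt→cache: cache black — skip
      utils gray
      utils black
    opt black
    io gray
      io→core: core black — skip
      log gray
        log→auth: auth is gray → back edge
First back edge: log → auth.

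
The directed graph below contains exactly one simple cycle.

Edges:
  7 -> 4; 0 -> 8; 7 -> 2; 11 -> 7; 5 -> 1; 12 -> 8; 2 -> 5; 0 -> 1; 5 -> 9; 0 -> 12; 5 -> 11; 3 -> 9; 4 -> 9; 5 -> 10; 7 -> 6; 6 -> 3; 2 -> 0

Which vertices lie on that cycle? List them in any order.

DFS with gray/black marking from 7:
7 gray
  6 gray
    3 gray
      9 gray
      9 black
    3 black
  6 black
  2 gray
    0 gray
      1 gray
      1 black
      12 gray
        8 gray
        8 black
      12 black
      0→8: 8 black — skip
    0 black
    5 gray
      5→1: 1 black — skip
      5→9: 9 black — skip
      10 gray
      10 black
      11 gray
        11→7: 7 is gray → back edge
Back edge closes the cycle 7 → 2 → 5 → 11 → 7; its vertices are {2, 5, 7, 11}.

2, 5, 7, 11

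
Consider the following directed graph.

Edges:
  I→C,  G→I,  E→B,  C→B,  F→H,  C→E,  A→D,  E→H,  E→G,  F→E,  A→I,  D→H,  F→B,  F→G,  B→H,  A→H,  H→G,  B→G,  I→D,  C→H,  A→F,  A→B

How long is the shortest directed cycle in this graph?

4

For each vertex v, BFS finds the shortest path from v back to v.
The shortest such closed walk is I → D → H → G → I, length 4.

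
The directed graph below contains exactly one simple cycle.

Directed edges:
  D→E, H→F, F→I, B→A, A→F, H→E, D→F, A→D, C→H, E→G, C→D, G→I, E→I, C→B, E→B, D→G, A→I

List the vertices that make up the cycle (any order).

A, B, D, E

DFS with gray/black marking from B:
B gray
  A gray
    D gray
      F gray
        I gray
        I black
      F black
      E gray
        E→B: B is gray → back edge
Back edge closes the cycle B → A → D → E → B; its vertices are {A, B, D, E}.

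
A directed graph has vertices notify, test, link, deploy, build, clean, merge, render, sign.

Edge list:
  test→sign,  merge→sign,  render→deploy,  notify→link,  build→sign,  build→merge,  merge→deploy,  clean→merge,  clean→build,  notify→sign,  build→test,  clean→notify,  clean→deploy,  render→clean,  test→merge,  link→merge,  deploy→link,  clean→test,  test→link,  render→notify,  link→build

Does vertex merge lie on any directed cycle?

merge is on a cycle iff merge can reach itself via ≥1 edge.
merge → deploy → link → merge — yes.

Yes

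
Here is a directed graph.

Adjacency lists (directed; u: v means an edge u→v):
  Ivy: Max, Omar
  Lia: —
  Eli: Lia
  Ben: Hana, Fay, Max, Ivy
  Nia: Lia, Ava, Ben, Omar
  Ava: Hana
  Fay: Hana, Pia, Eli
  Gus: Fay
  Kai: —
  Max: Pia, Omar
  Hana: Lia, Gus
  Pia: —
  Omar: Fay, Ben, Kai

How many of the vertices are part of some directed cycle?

7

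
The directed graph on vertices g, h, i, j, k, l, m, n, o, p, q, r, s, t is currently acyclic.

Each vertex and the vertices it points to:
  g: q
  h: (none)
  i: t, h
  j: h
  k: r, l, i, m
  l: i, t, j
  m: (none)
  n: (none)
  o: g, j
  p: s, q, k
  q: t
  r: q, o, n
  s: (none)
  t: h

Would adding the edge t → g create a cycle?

Yes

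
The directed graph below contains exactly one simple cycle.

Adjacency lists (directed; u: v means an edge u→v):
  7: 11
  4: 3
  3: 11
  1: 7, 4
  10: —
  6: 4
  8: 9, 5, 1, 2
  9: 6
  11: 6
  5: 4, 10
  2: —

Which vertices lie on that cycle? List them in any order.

3, 4, 6, 11

DFS with gray/black marking from 4:
4 gray
  3 gray
    11 gray
      6 gray
        6→4: 4 is gray → back edge
Back edge closes the cycle 4 → 3 → 11 → 6 → 4; its vertices are {3, 4, 6, 11}.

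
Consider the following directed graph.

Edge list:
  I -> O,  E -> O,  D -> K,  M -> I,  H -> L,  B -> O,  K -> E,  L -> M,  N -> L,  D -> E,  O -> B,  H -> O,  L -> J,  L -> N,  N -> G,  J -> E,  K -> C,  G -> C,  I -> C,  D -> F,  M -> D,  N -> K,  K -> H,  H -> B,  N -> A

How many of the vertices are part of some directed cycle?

8

A vertex is on a directed cycle iff it belongs to a strongly connected component of size ≥ 2 (or has a self-loop).
The vertices on cycles are {B, D, H, K, L, M, N, O} — 8 in total.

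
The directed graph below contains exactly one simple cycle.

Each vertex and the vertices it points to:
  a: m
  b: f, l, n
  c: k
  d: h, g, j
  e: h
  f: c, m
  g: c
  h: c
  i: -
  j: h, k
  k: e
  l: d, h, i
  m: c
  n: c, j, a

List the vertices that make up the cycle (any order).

DFS with gray/black marking from k:
k gray
  e gray
    h gray
      c gray
        c→k: k is gray → back edge
Back edge closes the cycle k → e → h → c → k; its vertices are {c, e, h, k}.

c, e, h, k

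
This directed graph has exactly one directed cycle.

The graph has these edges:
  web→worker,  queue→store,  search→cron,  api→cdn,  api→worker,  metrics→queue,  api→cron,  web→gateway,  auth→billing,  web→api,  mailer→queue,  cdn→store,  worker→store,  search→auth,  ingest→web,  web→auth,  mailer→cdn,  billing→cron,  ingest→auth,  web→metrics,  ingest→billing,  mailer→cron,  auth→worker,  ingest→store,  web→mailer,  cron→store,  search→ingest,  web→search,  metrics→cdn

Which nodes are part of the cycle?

DFS with gray/black marking from ingest:
ingest gray
  auth gray
    billing gray
      cron gray
        store gray
        store black
      cron black
    billing black
    worker gray
      worker→store: store black — skip
    worker black
  auth black
  ingest→billing: billing black — skip
  ingest→store: store black — skip
  web gray
    web→auth: auth black — skip
    search gray
      search→cron: cron black — skip
      search→ingest: ingest is gray → back edge
Back edge closes the cycle ingest → web → search → ingest; its vertices are {web, ingest, search}.

web, ingest, search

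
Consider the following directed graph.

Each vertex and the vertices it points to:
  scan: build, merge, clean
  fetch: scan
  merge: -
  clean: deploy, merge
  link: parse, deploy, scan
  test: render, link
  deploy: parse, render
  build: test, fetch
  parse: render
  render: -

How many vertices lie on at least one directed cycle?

5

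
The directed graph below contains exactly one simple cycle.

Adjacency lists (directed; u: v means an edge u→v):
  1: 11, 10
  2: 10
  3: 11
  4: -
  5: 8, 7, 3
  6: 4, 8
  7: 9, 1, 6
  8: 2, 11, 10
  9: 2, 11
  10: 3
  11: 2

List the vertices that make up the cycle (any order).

2, 3, 10, 11

DFS with gray/black marking from 3:
3 gray
  11 gray
    2 gray
      10 gray
        10→3: 3 is gray → back edge
Back edge closes the cycle 3 → 11 → 2 → 10 → 3; its vertices are {2, 3, 10, 11}.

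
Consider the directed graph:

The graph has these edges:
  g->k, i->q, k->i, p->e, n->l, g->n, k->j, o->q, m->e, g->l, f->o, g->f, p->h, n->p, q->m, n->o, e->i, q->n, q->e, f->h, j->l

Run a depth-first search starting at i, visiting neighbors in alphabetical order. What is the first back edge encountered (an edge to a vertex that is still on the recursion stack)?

e->i

DFS from i (visiting neighbors in alphabetical order); mark gray on enter, black on exit:
i gray
  q gray
    e gray
      e→i: i is gray → back edge
First back edge: e → i.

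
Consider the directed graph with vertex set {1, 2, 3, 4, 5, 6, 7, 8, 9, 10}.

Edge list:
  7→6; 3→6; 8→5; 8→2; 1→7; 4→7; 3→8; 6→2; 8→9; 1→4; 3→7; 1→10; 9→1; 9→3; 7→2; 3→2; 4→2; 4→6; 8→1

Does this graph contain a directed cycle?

DFS with white/gray/black marking, starting from 3:
3 gray
  6 gray
    2 gray
    2 black
  6 black
  7 gray
    7→6: 6 black — skip
    7→2: 2 black — skip
  7 black
  8 gray
    1 gray
      4 gray
        4→7: 7 black — skip
        4→2: 2 black — skip
        4→6: 6 black — skip
      4 black
      1→7: 7 black — skip
      10 gray
      10 black
    1 black
    9 gray
      9→1: 1 black — skip
      9→3: 3 is gray → back edge
Back edge found, so a cycle exists: 3 → 8 → 9 → 3.

Yes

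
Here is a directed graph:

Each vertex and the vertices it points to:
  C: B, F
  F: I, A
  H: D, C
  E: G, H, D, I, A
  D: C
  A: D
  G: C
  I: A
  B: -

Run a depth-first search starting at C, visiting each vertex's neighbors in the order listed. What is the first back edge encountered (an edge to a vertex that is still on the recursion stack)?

D->C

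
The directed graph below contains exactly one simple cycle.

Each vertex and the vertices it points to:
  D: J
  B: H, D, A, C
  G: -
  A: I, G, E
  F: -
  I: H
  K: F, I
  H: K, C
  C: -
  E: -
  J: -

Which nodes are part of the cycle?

H, I, K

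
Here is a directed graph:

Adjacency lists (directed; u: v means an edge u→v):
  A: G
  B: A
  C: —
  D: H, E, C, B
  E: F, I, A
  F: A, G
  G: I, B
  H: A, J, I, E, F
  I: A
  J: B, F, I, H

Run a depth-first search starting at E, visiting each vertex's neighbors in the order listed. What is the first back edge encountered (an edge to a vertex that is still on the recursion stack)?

I→A

DFS from E (visiting each vertex's neighbors in the order listed); mark gray on enter, black on exit:
E gray
  F gray
    A gray
      G gray
        I gray
          I→A: A is gray → back edge
First back edge: I → A.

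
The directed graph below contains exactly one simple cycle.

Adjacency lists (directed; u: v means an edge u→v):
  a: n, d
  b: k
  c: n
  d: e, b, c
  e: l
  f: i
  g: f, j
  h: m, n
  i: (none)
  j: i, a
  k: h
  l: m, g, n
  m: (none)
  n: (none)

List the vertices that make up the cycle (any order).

a, d, e, g, j, l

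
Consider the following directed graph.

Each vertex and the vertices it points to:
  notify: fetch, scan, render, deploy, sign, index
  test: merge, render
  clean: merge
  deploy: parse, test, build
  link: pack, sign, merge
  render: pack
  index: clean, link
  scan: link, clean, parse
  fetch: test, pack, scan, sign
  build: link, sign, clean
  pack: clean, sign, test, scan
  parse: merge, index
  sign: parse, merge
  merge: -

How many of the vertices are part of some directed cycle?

8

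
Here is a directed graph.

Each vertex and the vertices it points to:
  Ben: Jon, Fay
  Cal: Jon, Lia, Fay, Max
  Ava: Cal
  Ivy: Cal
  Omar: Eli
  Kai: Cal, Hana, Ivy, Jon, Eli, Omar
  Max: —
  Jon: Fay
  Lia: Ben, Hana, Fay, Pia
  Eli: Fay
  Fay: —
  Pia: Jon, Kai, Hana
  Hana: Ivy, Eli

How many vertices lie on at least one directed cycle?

6

A vertex is on a directed cycle iff it belongs to a strongly connected component of size ≥ 2 (or has a self-loop).
The vertices on cycles are {Cal, Ivy, Kai, Lia, Pia, Hana} — 6 in total.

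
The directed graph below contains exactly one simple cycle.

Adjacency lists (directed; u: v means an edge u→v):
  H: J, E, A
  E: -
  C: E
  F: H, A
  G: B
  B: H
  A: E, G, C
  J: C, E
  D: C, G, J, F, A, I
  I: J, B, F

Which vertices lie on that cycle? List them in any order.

A, B, G, H

DFS with gray/black marking from G:
G gray
  B gray
    H gray
      J gray
        C gray
          E gray
          E black
        C black
        J→E: E black — skip
      J black
      H→E: E black — skip
      A gray
        A→E: E black — skip
        A→G: G is gray → back edge
Back edge closes the cycle G → B → H → A → G; its vertices are {A, B, G, H}.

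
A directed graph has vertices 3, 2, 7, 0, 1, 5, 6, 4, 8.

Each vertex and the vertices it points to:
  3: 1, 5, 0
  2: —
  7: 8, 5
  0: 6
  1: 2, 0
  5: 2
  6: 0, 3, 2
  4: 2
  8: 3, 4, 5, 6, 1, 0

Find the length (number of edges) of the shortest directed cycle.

For each vertex v, BFS finds the shortest path from v back to v.
The shortest such closed walk is 0 → 6 → 0, length 2.

2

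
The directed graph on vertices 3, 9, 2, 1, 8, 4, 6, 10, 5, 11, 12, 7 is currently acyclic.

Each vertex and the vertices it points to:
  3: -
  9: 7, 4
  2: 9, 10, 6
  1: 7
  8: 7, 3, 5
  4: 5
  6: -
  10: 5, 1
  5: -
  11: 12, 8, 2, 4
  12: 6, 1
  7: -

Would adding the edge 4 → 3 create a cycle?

No

Adding 4→3 creates a cycle iff 3 can already reach 4.
Explore from 3: no path reaches 4. The graph stays acyclic.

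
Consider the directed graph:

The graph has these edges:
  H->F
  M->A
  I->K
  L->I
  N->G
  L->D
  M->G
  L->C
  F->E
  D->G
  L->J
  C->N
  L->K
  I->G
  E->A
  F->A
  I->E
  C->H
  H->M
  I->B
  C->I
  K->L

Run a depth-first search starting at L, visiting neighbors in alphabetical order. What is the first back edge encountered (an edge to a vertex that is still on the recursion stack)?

K→L

DFS from L (visiting neighbors in alphabetical order); mark gray on enter, black on exit:
L gray
  C gray
    H gray
      F gray
        A gray
        A black
        E gray
          E→A: A black — skip
        E black
      F black
      M gray
        M→A: A black — skip
        G gray
        G black
      M black
    H black
    I gray
      B gray
      B black
      I→E: E black — skip
      I→G: G black — skip
      K gray
        K→L: L is gray → back edge
First back edge: K → L.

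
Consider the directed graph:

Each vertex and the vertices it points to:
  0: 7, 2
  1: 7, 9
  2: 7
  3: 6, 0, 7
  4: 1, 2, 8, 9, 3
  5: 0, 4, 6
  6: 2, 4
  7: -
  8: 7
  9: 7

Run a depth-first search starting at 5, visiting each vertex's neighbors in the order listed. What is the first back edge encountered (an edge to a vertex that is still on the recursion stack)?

6→4

DFS from 5 (visiting each vertex's neighbors in the order listed); mark gray on enter, black on exit:
5 gray
  0 gray
    7 gray
    7 black
    2 gray
      2→7: 7 black — skip
    2 black
  0 black
  4 gray
    1 gray
      1→7: 7 black — skip
      9 gray
        9→7: 7 black — skip
      9 black
    1 black
    4→2: 2 black — skip
    8 gray
      8→7: 7 black — skip
    8 black
    4→9: 9 black — skip
    3 gray
      6 gray
        6→2: 2 black — skip
        6→4: 4 is gray → back edge
First back edge: 6 → 4.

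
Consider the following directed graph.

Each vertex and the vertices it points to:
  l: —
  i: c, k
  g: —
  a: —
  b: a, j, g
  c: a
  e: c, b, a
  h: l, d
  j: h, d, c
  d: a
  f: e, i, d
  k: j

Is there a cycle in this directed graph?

No

DFS with white/gray/black marking, starting from l:
l gray
l black
i gray
  c gray
    a gray
    a black
  c black
  k gray
    j gray
      h gray
        h→l: l black — skip
        d gray
          d→a: a black — skip
        d black
      h black
      j→d: d black — skip
      j→c: c black — skip
    j black
  k black
i black
g gray
g black
b gray
  b→a: a black — skip
  b→j: j black — skip
  b→g: g black — skip
b black
e gray
  e→c: c black — skip
  e→b: b black — skip
  e→a: a black — skip
e black
f gray
  f→e: e black — skip
  f→i: i black — skip
  f→d: d black — skip
f black
Every edge goes to a white or black vertex — no back edge, so the graph is acyclic.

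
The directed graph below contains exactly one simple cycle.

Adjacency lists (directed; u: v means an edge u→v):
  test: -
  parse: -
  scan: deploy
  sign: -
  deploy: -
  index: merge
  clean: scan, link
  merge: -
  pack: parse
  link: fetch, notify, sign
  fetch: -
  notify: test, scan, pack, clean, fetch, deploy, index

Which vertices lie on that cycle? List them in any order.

link, clean, notify

DFS with gray/black marking from clean:
clean gray
  scan gray
    deploy gray
    deploy black
  scan black
  link gray
    fetch gray
    fetch black
    notify gray
      test gray
      test black
      notify→scan: scan black — skip
      pack gray
        parse gray
        parse black
      pack black
      notify→clean: clean is gray → back edge
Back edge closes the cycle clean → link → notify → clean; its vertices are {link, clean, notify}.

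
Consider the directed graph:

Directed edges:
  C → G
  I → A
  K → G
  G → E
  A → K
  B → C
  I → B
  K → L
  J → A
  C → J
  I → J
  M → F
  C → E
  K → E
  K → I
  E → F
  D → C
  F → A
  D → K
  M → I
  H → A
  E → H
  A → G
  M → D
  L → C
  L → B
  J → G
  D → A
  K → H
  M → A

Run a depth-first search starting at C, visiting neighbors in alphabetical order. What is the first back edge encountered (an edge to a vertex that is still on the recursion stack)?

DFS from C (visiting neighbors in alphabetical order); mark gray on enter, black on exit:
C gray
  E gray
    F gray
      A gray
        G gray
          G→E: E is gray → back edge
First back edge: G → E.

G->E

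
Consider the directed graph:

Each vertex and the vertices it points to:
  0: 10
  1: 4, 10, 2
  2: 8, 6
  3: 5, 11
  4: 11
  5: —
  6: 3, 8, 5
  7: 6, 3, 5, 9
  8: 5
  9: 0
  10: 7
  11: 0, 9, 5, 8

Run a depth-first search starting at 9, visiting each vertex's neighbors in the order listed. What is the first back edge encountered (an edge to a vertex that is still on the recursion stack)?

DFS from 9 (visiting each vertex's neighbors in the order listed); mark gray on enter, black on exit:
9 gray
  0 gray
    10 gray
      7 gray
        6 gray
          3 gray
            5 gray
            5 black
            11 gray
              11→0: 0 is gray → back edge
First back edge: 11 → 0.

11→0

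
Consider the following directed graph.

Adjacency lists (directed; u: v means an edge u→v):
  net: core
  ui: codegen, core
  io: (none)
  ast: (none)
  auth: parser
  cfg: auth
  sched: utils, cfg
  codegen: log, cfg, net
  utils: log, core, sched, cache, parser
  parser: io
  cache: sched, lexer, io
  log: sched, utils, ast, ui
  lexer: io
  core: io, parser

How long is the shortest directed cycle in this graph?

2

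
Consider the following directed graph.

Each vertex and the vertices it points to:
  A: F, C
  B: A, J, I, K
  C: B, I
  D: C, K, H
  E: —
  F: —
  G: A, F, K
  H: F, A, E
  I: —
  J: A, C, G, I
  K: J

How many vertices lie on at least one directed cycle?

6

A vertex is on a directed cycle iff it belongs to a strongly connected component of size ≥ 2 (or has a self-loop).
The vertices on cycles are {A, B, C, G, J, K} — 6 in total.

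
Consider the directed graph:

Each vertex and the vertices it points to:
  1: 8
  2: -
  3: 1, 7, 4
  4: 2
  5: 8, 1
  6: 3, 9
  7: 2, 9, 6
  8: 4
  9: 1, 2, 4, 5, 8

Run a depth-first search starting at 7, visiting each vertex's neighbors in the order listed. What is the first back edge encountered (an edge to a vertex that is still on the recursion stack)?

DFS from 7 (visiting each vertex's neighbors in the order listed); mark gray on enter, black on exit:
7 gray
  2 gray
  2 black
  9 gray
    1 gray
      8 gray
        4 gray
          4→2: 2 black — skip
        4 black
      8 black
    1 black
    9→2: 2 black — skip
    9→4: 4 black — skip
    5 gray
      5→8: 8 black — skip
      5→1: 1 black — skip
    5 black
    9→8: 8 black — skip
  9 black
  6 gray
    3 gray
      3→1: 1 black — skip
      3→7: 7 is gray → back edge
First back edge: 3 → 7.

3→7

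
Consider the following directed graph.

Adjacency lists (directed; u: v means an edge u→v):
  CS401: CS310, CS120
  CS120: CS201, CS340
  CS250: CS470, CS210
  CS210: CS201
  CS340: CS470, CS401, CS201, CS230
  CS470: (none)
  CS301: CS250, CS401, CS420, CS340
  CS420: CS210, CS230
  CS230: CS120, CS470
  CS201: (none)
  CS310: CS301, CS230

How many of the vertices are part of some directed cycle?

7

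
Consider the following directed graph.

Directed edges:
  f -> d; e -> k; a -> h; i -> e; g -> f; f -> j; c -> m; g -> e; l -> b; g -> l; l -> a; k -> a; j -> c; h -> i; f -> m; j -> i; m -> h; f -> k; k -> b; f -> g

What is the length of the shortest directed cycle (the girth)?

2

For each vertex v, BFS finds the shortest path from v back to v.
The shortest such closed walk is f → g → f, length 2.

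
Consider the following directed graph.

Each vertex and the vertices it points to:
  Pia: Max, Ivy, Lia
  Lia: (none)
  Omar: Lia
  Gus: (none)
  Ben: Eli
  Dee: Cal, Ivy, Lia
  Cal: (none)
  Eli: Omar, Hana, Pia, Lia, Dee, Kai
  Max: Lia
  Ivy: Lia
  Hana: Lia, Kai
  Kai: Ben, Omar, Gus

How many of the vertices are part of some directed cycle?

A vertex is on a directed cycle iff it belongs to a strongly connected component of size ≥ 2 (or has a self-loop).
The vertices on cycles are {Ben, Eli, Kai, Hana} — 4 in total.

4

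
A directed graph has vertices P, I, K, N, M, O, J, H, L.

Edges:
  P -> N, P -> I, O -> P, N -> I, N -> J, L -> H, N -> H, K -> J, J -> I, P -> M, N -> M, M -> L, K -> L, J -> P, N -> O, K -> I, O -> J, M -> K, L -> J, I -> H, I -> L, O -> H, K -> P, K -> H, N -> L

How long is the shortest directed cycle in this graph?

For each vertex v, BFS finds the shortest path from v back to v.
The shortest such closed walk is P → M → K → P, length 3.

3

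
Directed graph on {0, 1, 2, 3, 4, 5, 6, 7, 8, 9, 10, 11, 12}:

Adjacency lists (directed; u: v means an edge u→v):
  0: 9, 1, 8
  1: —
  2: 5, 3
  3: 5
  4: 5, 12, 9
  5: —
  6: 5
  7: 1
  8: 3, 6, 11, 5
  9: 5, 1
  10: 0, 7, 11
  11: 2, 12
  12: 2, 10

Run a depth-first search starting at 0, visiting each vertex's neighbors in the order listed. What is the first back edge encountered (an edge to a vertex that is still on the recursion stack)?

10->0

DFS from 0 (visiting each vertex's neighbors in the order listed); mark gray on enter, black on exit:
0 gray
  9 gray
    5 gray
    5 black
    1 gray
    1 black
  9 black
  0→1: 1 black — skip
  8 gray
    3 gray
      3→5: 5 black — skip
    3 black
    6 gray
      6→5: 5 black — skip
    6 black
    11 gray
      2 gray
        2→5: 5 black — skip
        2→3: 3 black — skip
      2 black
      12 gray
        12→2: 2 black — skip
        10 gray
          10→0: 0 is gray → back edge
First back edge: 10 → 0.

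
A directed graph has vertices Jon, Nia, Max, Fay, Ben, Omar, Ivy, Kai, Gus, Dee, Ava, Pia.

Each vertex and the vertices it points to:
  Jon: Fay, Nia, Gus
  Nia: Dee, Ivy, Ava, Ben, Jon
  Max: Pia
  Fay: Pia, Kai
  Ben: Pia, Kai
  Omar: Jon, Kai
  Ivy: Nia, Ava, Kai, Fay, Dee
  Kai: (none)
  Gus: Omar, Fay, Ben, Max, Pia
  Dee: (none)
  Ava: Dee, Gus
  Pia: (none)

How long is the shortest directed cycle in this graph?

2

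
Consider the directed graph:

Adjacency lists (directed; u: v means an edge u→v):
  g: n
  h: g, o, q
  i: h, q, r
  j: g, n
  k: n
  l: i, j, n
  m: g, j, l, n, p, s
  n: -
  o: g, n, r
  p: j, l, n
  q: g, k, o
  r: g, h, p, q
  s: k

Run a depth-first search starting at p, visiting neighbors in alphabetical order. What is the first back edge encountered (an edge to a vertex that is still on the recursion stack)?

r->h

DFS from p (visiting neighbors in alphabetical order); mark gray on enter, black on exit:
p gray
  j gray
    g gray
      n gray
      n black
    g black
    j→n: n black — skip
  j black
  l gray
    i gray
      h gray
        h→g: g black — skip
        o gray
          o→g: g black — skip
          o→n: n black — skip
          r gray
            r→g: g black — skip
            r→h: h is gray → back edge
First back edge: r → h.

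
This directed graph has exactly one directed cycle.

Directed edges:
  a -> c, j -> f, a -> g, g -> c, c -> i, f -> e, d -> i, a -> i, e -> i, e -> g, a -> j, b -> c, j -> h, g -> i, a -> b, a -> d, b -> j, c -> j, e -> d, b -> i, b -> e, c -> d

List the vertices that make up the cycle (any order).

c, e, f, g, j

DFS with gray/black marking from j:
j gray
  h gray
  h black
  f gray
    e gray
      g gray
        i gray
        i black
        c gray
          c→i: i black — skip
          d gray
            d→i: i black — skip
          d black
          c→j: j is gray → back edge
Back edge closes the cycle j → f → e → g → c → j; its vertices are {c, e, f, g, j}.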